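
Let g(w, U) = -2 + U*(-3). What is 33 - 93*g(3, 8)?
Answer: 2451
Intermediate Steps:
g(w, U) = -2 - 3*U
33 - 93*g(3, 8) = 33 - 93*(-2 - 3*8) = 33 - 93*(-2 - 24) = 33 - 93*(-26) = 33 + 2418 = 2451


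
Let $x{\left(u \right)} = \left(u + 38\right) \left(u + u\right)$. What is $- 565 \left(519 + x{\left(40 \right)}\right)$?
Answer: $-3818835$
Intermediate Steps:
$x{\left(u \right)} = 2 u \left(38 + u\right)$ ($x{\left(u \right)} = \left(38 + u\right) 2 u = 2 u \left(38 + u\right)$)
$- 565 \left(519 + x{\left(40 \right)}\right) = - 565 \left(519 + 2 \cdot 40 \left(38 + 40\right)\right) = - 565 \left(519 + 2 \cdot 40 \cdot 78\right) = - 565 \left(519 + 6240\right) = \left(-565\right) 6759 = -3818835$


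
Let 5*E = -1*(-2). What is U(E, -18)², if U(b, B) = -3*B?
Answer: 2916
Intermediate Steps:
E = ⅖ (E = (-1*(-2))/5 = (⅕)*2 = ⅖ ≈ 0.40000)
U(E, -18)² = (-3*(-18))² = 54² = 2916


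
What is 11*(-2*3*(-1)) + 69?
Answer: 135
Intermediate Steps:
11*(-2*3*(-1)) + 69 = 11*(-6*(-1)) + 69 = 11*6 + 69 = 66 + 69 = 135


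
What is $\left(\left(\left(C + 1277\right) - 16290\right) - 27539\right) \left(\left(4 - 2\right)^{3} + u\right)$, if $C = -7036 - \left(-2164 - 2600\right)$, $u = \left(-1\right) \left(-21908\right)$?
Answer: $-982362784$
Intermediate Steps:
$u = 21908$
$C = -2272$ ($C = -7036 - \left(-2164 - 2600\right) = -7036 - -4764 = -7036 + 4764 = -2272$)
$\left(\left(\left(C + 1277\right) - 16290\right) - 27539\right) \left(\left(4 - 2\right)^{3} + u\right) = \left(\left(\left(-2272 + 1277\right) - 16290\right) - 27539\right) \left(\left(4 - 2\right)^{3} + 21908\right) = \left(\left(-995 - 16290\right) - 27539\right) \left(\left(4 - 2\right)^{3} + 21908\right) = \left(-17285 - 27539\right) \left(2^{3} + 21908\right) = - 44824 \left(8 + 21908\right) = \left(-44824\right) 21916 = -982362784$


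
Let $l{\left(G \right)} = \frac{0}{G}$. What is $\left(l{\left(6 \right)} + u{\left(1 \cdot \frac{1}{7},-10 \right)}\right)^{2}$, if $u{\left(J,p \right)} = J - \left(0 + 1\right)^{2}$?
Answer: $\frac{36}{49} \approx 0.73469$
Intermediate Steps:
$u{\left(J,p \right)} = -1 + J$ ($u{\left(J,p \right)} = J - 1^{2} = J - 1 = -1 + J$)
$l{\left(G \right)} = 0$
$\left(l{\left(6 \right)} + u{\left(1 \cdot \frac{1}{7},-10 \right)}\right)^{2} = \left(0 - \left(1 - \frac{1}{7}\right)\right)^{2} = \left(0 + \left(-1 + 1 \cdot \frac{1}{7}\right)\right)^{2} = \left(0 + \left(-1 + \frac{1}{7}\right)\right)^{2} = \left(0 - \frac{6}{7}\right)^{2} = \left(- \frac{6}{7}\right)^{2} = \frac{36}{49}$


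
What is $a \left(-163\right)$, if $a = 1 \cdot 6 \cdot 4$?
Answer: $-3912$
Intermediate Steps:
$a = 24$ ($a = 6 \cdot 4 = 24$)
$a \left(-163\right) = 24 \left(-163\right) = -3912$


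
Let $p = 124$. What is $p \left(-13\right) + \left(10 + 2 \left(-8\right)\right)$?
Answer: $-1618$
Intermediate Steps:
$p \left(-13\right) + \left(10 + 2 \left(-8\right)\right) = 124 \left(-13\right) + \left(10 + 2 \left(-8\right)\right) = -1612 + \left(10 - 16\right) = -1612 - 6 = -1618$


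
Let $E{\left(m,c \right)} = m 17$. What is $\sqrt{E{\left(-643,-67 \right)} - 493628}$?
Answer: $i \sqrt{504559} \approx 710.32 i$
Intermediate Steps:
$E{\left(m,c \right)} = 17 m$
$\sqrt{E{\left(-643,-67 \right)} - 493628} = \sqrt{17 \left(-643\right) - 493628} = \sqrt{-10931 - 493628} = \sqrt{-504559} = i \sqrt{504559}$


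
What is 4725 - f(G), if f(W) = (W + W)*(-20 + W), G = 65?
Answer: -1125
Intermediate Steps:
f(W) = 2*W*(-20 + W) (f(W) = (2*W)*(-20 + W) = 2*W*(-20 + W))
4725 - f(G) = 4725 - 2*65*(-20 + 65) = 4725 - 2*65*45 = 4725 - 1*5850 = 4725 - 5850 = -1125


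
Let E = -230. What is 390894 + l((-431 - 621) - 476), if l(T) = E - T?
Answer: 392192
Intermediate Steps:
l(T) = -230 - T
390894 + l((-431 - 621) - 476) = 390894 + (-230 - ((-431 - 621) - 476)) = 390894 + (-230 - (-1052 - 476)) = 390894 + (-230 - 1*(-1528)) = 390894 + (-230 + 1528) = 390894 + 1298 = 392192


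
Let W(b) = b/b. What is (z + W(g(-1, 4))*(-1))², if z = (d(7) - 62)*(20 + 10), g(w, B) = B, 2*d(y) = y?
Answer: 3083536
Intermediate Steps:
d(y) = y/2
W(b) = 1
z = -1755 (z = ((½)*7 - 62)*(20 + 10) = (7/2 - 62)*30 = -117/2*30 = -1755)
(z + W(g(-1, 4))*(-1))² = (-1755 + 1*(-1))² = (-1755 - 1)² = (-1756)² = 3083536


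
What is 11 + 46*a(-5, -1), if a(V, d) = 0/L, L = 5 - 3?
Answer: 11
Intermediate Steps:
L = 2
a(V, d) = 0 (a(V, d) = 0/2 = 0*(½) = 0)
11 + 46*a(-5, -1) = 11 + 46*0 = 11 + 0 = 11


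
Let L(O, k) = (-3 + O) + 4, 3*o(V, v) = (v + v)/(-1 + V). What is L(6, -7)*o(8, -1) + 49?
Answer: 145/3 ≈ 48.333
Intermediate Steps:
o(V, v) = 2*v/(3*(-1 + V)) (o(V, v) = ((v + v)/(-1 + V))/3 = ((2*v)/(-1 + V))/3 = (2*v/(-1 + V))/3 = 2*v/(3*(-1 + V)))
L(O, k) = 1 + O
L(6, -7)*o(8, -1) + 49 = (1 + 6)*((⅔)*(-1)/(-1 + 8)) + 49 = 7*((⅔)*(-1)/7) + 49 = 7*((⅔)*(-1)*(⅐)) + 49 = 7*(-2/21) + 49 = -⅔ + 49 = 145/3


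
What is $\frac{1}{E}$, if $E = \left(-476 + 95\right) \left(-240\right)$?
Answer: $\frac{1}{91440} \approx 1.0936 \cdot 10^{-5}$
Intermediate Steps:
$E = 91440$ ($E = \left(-381\right) \left(-240\right) = 91440$)
$\frac{1}{E} = \frac{1}{91440}$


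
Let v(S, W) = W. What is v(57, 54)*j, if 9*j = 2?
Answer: 12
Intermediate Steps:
j = 2/9 (j = (⅑)*2 = 2/9 ≈ 0.22222)
v(57, 54)*j = 54*(2/9) = 12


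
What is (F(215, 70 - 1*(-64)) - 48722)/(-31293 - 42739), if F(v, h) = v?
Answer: 48507/74032 ≈ 0.65522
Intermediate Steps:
(F(215, 70 - 1*(-64)) - 48722)/(-31293 - 42739) = (215 - 48722)/(-31293 - 42739) = -48507/(-74032) = -48507*(-1/74032) = 48507/74032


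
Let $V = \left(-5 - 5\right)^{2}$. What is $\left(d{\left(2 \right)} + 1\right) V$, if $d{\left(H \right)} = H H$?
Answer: $500$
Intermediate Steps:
$d{\left(H \right)} = H^{2}$
$V = 100$ ($V = \left(-10\right)^{2} = 100$)
$\left(d{\left(2 \right)} + 1\right) V = \left(2^{2} + 1\right) 100 = \left(4 + 1\right) 100 = 5 \cdot 100 = 500$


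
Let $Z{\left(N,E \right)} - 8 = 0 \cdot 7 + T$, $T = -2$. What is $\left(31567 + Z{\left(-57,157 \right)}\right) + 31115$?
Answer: $62688$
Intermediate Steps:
$Z{\left(N,E \right)} = 6$ ($Z{\left(N,E \right)} = 8 + \left(0 \cdot 7 - 2\right) = 8 + \left(0 - 2\right) = 8 - 2 = 6$)
$\left(31567 + Z{\left(-57,157 \right)}\right) + 31115 = \left(31567 + 6\right) + 31115 = 31573 + 31115 = 62688$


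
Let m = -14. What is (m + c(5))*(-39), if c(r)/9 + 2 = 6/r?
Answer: 4134/5 ≈ 826.80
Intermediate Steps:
c(r) = -18 + 54/r (c(r) = -18 + 9*(6/r) = -18 + 54/r)
(m + c(5))*(-39) = (-14 + (-18 + 54/5))*(-39) = (-14 - 36/5)*(-39) = -106/5*(-39) = 4134/5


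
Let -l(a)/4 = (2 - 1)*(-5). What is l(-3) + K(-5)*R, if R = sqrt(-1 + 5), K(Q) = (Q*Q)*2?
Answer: 120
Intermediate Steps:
K(Q) = 2*Q**2 (K(Q) = Q**2*2 = 2*Q**2)
l(a) = 20 (l(a) = -4*(2 - 1)*(-5) = -4*(-5) = 20)
R = 2 (R = sqrt(4) = 2)
l(-3) + K(-5)*R = 20 + (2*(-5)**2)*2 = 20 + (2*25)*2 = 20 + 50*2 = 20 + 100 = 120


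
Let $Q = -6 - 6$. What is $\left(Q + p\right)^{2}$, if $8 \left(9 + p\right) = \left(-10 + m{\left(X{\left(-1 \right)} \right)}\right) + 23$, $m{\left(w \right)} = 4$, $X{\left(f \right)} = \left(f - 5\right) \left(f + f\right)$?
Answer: $\frac{22801}{64} \approx 356.27$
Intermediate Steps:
$X{\left(f \right)} = 2 f \left(-5 + f\right)$ ($X{\left(f \right)} = \left(-5 + f\right) 2 f = 2 f \left(-5 + f\right)$)
$p = - \frac{55}{8}$ ($p = -9 + \frac{\left(-10 + 4\right) + 23}{8} = -9 + \frac{-6 + 23}{8} = -9 + \frac{1}{8} \cdot 17 = -9 + \frac{17}{8} = - \frac{55}{8} \approx -6.875$)
$Q = -12$
$\left(Q + p\right)^{2} = \left(-12 - \frac{55}{8}\right)^{2} = \left(- \frac{151}{8}\right)^{2} = \frac{22801}{64}$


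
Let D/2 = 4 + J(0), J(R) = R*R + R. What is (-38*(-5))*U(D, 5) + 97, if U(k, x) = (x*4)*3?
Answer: 11497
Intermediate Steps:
J(R) = R + R² (J(R) = R² + R = R + R²)
D = 8 (D = 2*(4 + 0*(1 + 0)) = 2*(4 + 0*1) = 2*(4 + 0) = 2*4 = 8)
U(k, x) = 12*x (U(k, x) = (4*x)*3 = 12*x)
(-38*(-5))*U(D, 5) + 97 = (-38*(-5))*(12*5) + 97 = 190*60 + 97 = 11400 + 97 = 11497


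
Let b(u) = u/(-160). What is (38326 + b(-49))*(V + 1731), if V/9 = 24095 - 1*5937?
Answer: 1012752712977/160 ≈ 6.3297e+9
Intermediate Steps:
b(u) = -u/160 (b(u) = u*(-1/160) = -u/160)
V = 163422 (V = 9*(24095 - 1*5937) = 9*(24095 - 5937) = 9*18158 = 163422)
(38326 + b(-49))*(V + 1731) = (38326 - 1/160*(-49))*(163422 + 1731) = (38326 + 49/160)*165153 = (6132209/160)*165153 = 1012752712977/160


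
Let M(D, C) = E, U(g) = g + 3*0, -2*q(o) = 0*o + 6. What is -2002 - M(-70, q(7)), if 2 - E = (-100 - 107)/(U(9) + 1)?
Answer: -20247/10 ≈ -2024.7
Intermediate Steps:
q(o) = -3 (q(o) = -(0*o + 6)/2 = -(0 + 6)/2 = -½*6 = -3)
U(g) = g (U(g) = g + 0 = g)
E = 227/10 (E = 2 - (-100 - 107)/(9 + 1) = 2 - (-207)/10 = 2 - 1*(-207/10) = 2 + 207/10 = 227/10 ≈ 22.700)
M(D, C) = 227/10
-2002 - M(-70, q(7)) = -2002 - 1*227/10 = -2002 - 227/10 = -20247/10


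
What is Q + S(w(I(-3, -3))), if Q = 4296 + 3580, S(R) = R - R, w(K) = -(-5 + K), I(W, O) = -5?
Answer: 7876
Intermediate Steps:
w(K) = 5 - K
S(R) = 0
Q = 7876
Q + S(w(I(-3, -3))) = 7876 + 0 = 7876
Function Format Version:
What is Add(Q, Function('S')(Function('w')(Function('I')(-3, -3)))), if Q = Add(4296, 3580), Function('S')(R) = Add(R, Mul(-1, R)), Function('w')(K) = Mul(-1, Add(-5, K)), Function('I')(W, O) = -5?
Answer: 7876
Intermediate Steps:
Function('w')(K) = Add(5, Mul(-1, K))
Function('S')(R) = 0
Q = 7876
Add(Q, Function('S')(Function('w')(Function('I')(-3, -3)))) = Add(7876, 0) = 7876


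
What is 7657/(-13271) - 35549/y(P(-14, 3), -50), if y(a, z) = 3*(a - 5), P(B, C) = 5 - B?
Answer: -472092373/557382 ≈ -846.98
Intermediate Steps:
y(a, z) = -15 + 3*a (y(a, z) = 3*(-5 + a) = -15 + 3*a)
7657/(-13271) - 35549/y(P(-14, 3), -50) = 7657/(-13271) - 35549/(-15 + 3*(5 - 1*(-14))) = 7657*(-1/13271) - 35549/(-15 + 3*(5 + 14)) = -7657/13271 - 35549/(-15 + 3*19) = -7657/13271 - 35549/(-15 + 57) = -7657/13271 - 35549/42 = -472092373/557382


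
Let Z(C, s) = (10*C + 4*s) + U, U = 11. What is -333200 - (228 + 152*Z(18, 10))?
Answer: -368540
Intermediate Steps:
Z(C, s) = 11 + 4*s + 10*C (Z(C, s) = (10*C + 4*s) + 11 = (4*s + 10*C) + 11 = 11 + 4*s + 10*C)
-333200 - (228 + 152*Z(18, 10)) = -333200 - (228 + 152*(11 + 4*10 + 10*18)) = -333200 - (228 + 152*(11 + 40 + 180)) = -333200 - (228 + 152*231) = -333200 - (228 + 35112) = -333200 - 1*35340 = -333200 - 35340 = -368540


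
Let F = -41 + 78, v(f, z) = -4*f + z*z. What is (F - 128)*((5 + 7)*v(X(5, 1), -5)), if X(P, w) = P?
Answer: -5460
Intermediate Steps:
v(f, z) = z**2 - 4*f (v(f, z) = -4*f + z**2 = z**2 - 4*f)
F = 37
(F - 128)*((5 + 7)*v(X(5, 1), -5)) = (37 - 128)*((5 + 7)*((-5)**2 - 4*5)) = -1092*(25 - 20) = -1092*5 = -91*60 = -5460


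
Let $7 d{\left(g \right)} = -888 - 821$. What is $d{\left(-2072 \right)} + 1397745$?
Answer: $\frac{9782506}{7} \approx 1.3975 \cdot 10^{6}$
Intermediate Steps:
$d{\left(g \right)} = - \frac{1709}{7}$ ($d{\left(g \right)} = \frac{-888 - 821}{7} = \frac{1}{7} \left(-1709\right) = - \frac{1709}{7}$)
$d{\left(-2072 \right)} + 1397745 = - \frac{1709}{7} + 1397745 = \frac{9782506}{7}$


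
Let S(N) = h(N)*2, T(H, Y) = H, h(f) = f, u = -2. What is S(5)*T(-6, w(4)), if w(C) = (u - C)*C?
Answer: -60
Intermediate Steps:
w(C) = C*(-2 - C) (w(C) = (-2 - C)*C = C*(-2 - C))
S(N) = 2*N (S(N) = N*2 = 2*N)
S(5)*T(-6, w(4)) = (2*5)*(-6) = 10*(-6) = -60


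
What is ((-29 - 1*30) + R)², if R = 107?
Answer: 2304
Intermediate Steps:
((-29 - 1*30) + R)² = ((-29 - 1*30) + 107)² = ((-29 - 30) + 107)² = (-59 + 107)² = 48² = 2304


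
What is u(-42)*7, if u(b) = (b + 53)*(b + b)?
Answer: -6468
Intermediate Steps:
u(b) = 2*b*(53 + b) (u(b) = (53 + b)*(2*b) = 2*b*(53 + b))
u(-42)*7 = (2*(-42)*(53 - 42))*7 = (2*(-42)*11)*7 = -924*7 = -6468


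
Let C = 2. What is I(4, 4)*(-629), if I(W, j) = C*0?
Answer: 0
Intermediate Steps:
I(W, j) = 0 (I(W, j) = 2*0 = 0)
I(4, 4)*(-629) = 0*(-629) = 0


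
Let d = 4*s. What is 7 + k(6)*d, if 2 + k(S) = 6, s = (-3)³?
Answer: -425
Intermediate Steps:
s = -27
k(S) = 4 (k(S) = -2 + 6 = 4)
d = -108 (d = 4*(-27) = -108)
7 + k(6)*d = 7 + 4*(-108) = 7 - 432 = -425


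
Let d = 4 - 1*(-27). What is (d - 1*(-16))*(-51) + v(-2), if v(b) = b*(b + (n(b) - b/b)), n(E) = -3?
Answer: -2385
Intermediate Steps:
d = 31 (d = 4 + 27 = 31)
v(b) = b*(-4 + b) (v(b) = b*(b + (-3 - b/b)) = b*(b + (-3 - 1*1)) = b*(b + (-3 - 1)) = b*(b - 4) = b*(-4 + b))
(d - 1*(-16))*(-51) + v(-2) = (31 - 1*(-16))*(-51) - 2*(-4 - 2) = (31 + 16)*(-51) - 2*(-6) = 47*(-51) + 12 = -2397 + 12 = -2385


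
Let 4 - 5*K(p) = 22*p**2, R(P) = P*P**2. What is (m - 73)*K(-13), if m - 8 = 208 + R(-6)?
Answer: 271122/5 ≈ 54224.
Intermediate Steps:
R(P) = P**3
m = 0 (m = 8 + (208 + (-6)**3) = 8 + (208 - 216) = 8 - 8 = 0)
K(p) = 4/5 - 22*p**2/5
(m - 73)*K(-13) = (0 - 73)*(4/5 - 22/5*(-13)**2) = -73*(4/5 - 22/5*169) = -73*(4/5 - 3718/5) = -73*(-3714/5) = 271122/5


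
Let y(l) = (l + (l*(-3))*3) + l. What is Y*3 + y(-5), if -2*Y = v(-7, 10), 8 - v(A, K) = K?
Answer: 38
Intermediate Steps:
v(A, K) = 8 - K
Y = 1 (Y = -(8 - 1*10)/2 = -(8 - 10)/2 = -½*(-2) = 1)
y(l) = -7*l (y(l) = (l - 3*l*3) + l = (l - 9*l) + l = -8*l + l = -7*l)
Y*3 + y(-5) = 1*3 - 7*(-5) = 3 + 35 = 38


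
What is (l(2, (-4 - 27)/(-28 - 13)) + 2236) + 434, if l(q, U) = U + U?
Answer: 109532/41 ≈ 2671.5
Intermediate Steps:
l(q, U) = 2*U
(l(2, (-4 - 27)/(-28 - 13)) + 2236) + 434 = (2*((-4 - 27)/(-28 - 13)) + 2236) + 434 = (2*(-31/(-41)) + 2236) + 434 = (2*(-31*(-1/41)) + 2236) + 434 = (2*(31/41) + 2236) + 434 = (62/41 + 2236) + 434 = 91738/41 + 434 = 109532/41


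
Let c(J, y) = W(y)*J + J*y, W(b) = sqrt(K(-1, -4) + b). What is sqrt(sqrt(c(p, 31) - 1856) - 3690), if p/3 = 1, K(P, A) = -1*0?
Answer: sqrt(-3690 + sqrt(-1763 + 3*sqrt(31))) ≈ 0.344 + 60.746*I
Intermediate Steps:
K(P, A) = 0
p = 3 (p = 3*1 = 3)
W(b) = sqrt(b) (W(b) = sqrt(0 + b) = sqrt(b))
c(J, y) = J*y + J*sqrt(y) (c(J, y) = sqrt(y)*J + J*y = J*sqrt(y) + J*y = J*y + J*sqrt(y))
sqrt(sqrt(c(p, 31) - 1856) - 3690) = sqrt(sqrt(3*(31 + sqrt(31)) - 1856) - 3690) = sqrt(sqrt((93 + 3*sqrt(31)) - 1856) - 3690) = sqrt(sqrt(-1763 + 3*sqrt(31)) - 3690) = sqrt(-3690 + sqrt(-1763 + 3*sqrt(31)))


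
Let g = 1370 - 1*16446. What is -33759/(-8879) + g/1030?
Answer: -49544017/4572685 ≈ -10.835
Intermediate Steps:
g = -15076 (g = 1370 - 16446 = -15076)
-33759/(-8879) + g/1030 = -33759/(-8879) - 15076/1030 = -33759*(-1/8879) - 15076*1/1030 = 33759/8879 - 7538/515 = -49544017/4572685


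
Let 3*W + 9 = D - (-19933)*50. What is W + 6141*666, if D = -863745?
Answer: 12402614/3 ≈ 4.1342e+6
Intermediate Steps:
W = 132896/3 (W = -3 + (-863745 - (-19933)*50)/3 = -3 + (-863745 - 1*(-996650))/3 = -3 + (-863745 + 996650)/3 = -3 + (1/3)*132905 = -3 + 132905/3 = 132896/3 ≈ 44299.)
W + 6141*666 = 132896/3 + 6141*666 = 132896/3 + 4089906 = 12402614/3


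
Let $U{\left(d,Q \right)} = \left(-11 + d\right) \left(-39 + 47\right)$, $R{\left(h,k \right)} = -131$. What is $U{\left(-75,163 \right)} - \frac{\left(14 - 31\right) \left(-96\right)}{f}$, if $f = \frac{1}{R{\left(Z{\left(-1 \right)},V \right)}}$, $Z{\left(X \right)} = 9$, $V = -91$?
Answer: $213104$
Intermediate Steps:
$U{\left(d,Q \right)} = -88 + 8 d$ ($U{\left(d,Q \right)} = \left(-11 + d\right) 8 = -88 + 8 d$)
$f = - \frac{1}{131}$ ($f = \frac{1}{-131} = - \frac{1}{131} \approx -0.0076336$)
$U{\left(-75,163 \right)} - \frac{\left(14 - 31\right) \left(-96\right)}{f} = \left(-88 + 8 \left(-75\right)\right) - \frac{\left(14 - 31\right) \left(-96\right)}{- \frac{1}{131}} = \left(-88 - 600\right) - \left(-17\right) \left(-96\right) \left(-131\right) = -688 - 1632 \left(-131\right) = -688 - -213792 = -688 + 213792 = 213104$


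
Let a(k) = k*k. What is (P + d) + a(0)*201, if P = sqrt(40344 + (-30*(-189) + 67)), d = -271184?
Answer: -271184 + sqrt(46081) ≈ -2.7097e+5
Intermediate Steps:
a(k) = k**2
P = sqrt(46081) (P = sqrt(40344 + (5670 + 67)) = sqrt(40344 + 5737) = sqrt(46081) ≈ 214.66)
(P + d) + a(0)*201 = (sqrt(46081) - 271184) + 0**2*201 = (-271184 + sqrt(46081)) + 0*201 = (-271184 + sqrt(46081)) + 0 = -271184 + sqrt(46081)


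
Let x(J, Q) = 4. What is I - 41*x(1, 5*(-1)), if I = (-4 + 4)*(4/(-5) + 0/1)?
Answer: -164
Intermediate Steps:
I = 0 (I = 0*(4*(-⅕) + 0*1) = 0*(-⅘ + 0) = 0*(-⅘) = 0)
I - 41*x(1, 5*(-1)) = 0 - 41*4 = 0 - 164 = -164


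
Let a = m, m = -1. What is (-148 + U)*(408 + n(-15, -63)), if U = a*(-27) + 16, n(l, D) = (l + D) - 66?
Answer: -27720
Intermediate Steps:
a = -1
n(l, D) = -66 + D + l (n(l, D) = (D + l) - 66 = -66 + D + l)
U = 43 (U = -1*(-27) + 16 = 27 + 16 = 43)
(-148 + U)*(408 + n(-15, -63)) = (-148 + 43)*(408 + (-66 - 63 - 15)) = -105*(408 - 144) = -105*264 = -27720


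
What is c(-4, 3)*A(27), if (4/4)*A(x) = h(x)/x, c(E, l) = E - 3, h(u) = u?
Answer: -7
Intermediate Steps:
c(E, l) = -3 + E
A(x) = 1 (A(x) = x/x = 1)
c(-4, 3)*A(27) = (-3 - 4)*1 = -7*1 = -7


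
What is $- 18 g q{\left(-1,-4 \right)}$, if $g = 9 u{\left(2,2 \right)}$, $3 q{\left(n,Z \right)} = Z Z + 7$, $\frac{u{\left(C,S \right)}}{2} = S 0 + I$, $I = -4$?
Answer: $9936$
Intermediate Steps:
$u{\left(C,S \right)} = -8$ ($u{\left(C,S \right)} = 2 \left(S 0 - 4\right) = 2 \left(0 - 4\right) = 2 \left(-4\right) = -8$)
$q{\left(n,Z \right)} = \frac{7}{3} + \frac{Z^{2}}{3}$ ($q{\left(n,Z \right)} = \frac{Z Z + 7}{3} = \frac{Z^{2} + 7}{3} = \frac{7 + Z^{2}}{3} = \frac{7}{3} + \frac{Z^{2}}{3}$)
$g = -72$ ($g = 9 \left(-8\right) = -72$)
$- 18 g q{\left(-1,-4 \right)} = \left(-18\right) \left(-72\right) \left(\frac{7}{3} + \frac{\left(-4\right)^{2}}{3}\right) = 1296 \left(\frac{7}{3} + \frac{1}{3} \cdot 16\right) = 1296 \left(\frac{7}{3} + \frac{16}{3}\right) = 1296 \cdot \frac{23}{3} = 9936$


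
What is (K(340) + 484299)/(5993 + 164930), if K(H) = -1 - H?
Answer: 483958/170923 ≈ 2.8314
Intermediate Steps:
(K(340) + 484299)/(5993 + 164930) = ((-1 - 1*340) + 484299)/(5993 + 164930) = ((-1 - 340) + 484299)/170923 = (-341 + 484299)*(1/170923) = 483958*(1/170923) = 483958/170923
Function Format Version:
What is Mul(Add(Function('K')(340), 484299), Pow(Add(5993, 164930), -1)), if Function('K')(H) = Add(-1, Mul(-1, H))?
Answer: Rational(483958, 170923) ≈ 2.8314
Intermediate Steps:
Mul(Add(Function('K')(340), 484299), Pow(Add(5993, 164930), -1)) = Mul(Add(Add(-1, Mul(-1, 340)), 484299), Pow(Add(5993, 164930), -1)) = Mul(Add(Add(-1, -340), 484299), Pow(170923, -1)) = Mul(Add(-341, 484299), Rational(1, 170923)) = Mul(483958, Rational(1, 170923)) = Rational(483958, 170923)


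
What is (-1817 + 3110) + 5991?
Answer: 7284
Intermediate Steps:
(-1817 + 3110) + 5991 = 1293 + 5991 = 7284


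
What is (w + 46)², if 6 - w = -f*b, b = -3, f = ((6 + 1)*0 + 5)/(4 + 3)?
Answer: 121801/49 ≈ 2485.7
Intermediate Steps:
f = 5/7 (f = (7*0 + 5)/7 = (0 + 5)*(⅐) = 5*(⅐) = 5/7 ≈ 0.71429)
w = 27/7 (w = 6 - (-1)*(5/7)*(-3) = 6 - (-1)*(-15)/7 = 6 - 1*15/7 = 6 - 15/7 = 27/7 ≈ 3.8571)
(w + 46)² = (27/7 + 46)² = (349/7)² = 121801/49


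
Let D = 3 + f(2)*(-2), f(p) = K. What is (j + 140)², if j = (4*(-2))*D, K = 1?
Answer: 17424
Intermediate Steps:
f(p) = 1
D = 1 (D = 3 + 1*(-2) = 3 - 2 = 1)
j = -8 (j = (4*(-2))*1 = -8*1 = -8)
(j + 140)² = (-8 + 140)² = 132² = 17424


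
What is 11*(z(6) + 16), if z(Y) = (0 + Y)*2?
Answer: 308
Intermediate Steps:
z(Y) = 2*Y (z(Y) = Y*2 = 2*Y)
11*(z(6) + 16) = 11*(2*6 + 16) = 11*(12 + 16) = 11*28 = 308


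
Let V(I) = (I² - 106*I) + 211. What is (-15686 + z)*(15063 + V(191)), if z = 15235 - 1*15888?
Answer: -514825551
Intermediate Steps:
z = -653 (z = 15235 - 15888 = -653)
V(I) = 211 + I² - 106*I
(-15686 + z)*(15063 + V(191)) = (-15686 - 653)*(15063 + (211 + 191² - 106*191)) = -16339*(15063 + (211 + 36481 - 20246)) = -16339*(15063 + 16446) = -16339*31509 = -514825551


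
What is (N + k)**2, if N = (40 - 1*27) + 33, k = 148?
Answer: 37636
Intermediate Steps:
N = 46 (N = (40 - 27) + 33 = 13 + 33 = 46)
(N + k)**2 = (46 + 148)**2 = 194**2 = 37636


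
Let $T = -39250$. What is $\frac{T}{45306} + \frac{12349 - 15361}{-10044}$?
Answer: $- \frac{397786}{702243} \approx -0.56645$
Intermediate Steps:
$\frac{T}{45306} + \frac{12349 - 15361}{-10044} = - \frac{39250}{45306} + \frac{12349 - 15361}{-10044} = \left(-39250\right) \frac{1}{45306} - - \frac{251}{837} = - \frac{19625}{22653} + \frac{251}{837} = - \frac{397786}{702243}$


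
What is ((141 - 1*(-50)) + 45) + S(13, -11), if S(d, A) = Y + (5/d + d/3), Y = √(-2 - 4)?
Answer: 9388/39 + I*√6 ≈ 240.72 + 2.4495*I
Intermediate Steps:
Y = I*√6 (Y = √(-6) = I*√6 ≈ 2.4495*I)
S(d, A) = 5/d + d/3 + I*√6 (S(d, A) = I*√6 + (5/d + d/3) = 5/d + d/3 + I*√6)
((141 - 1*(-50)) + 45) + S(13, -11) = ((141 - 1*(-50)) + 45) + (5/13 + (⅓)*13 + I*√6) = ((141 + 50) + 45) + (5*(1/13) + 13/3 + I*√6) = (191 + 45) + (5/13 + 13/3 + I*√6) = 236 + (184/39 + I*√6) = 9388/39 + I*√6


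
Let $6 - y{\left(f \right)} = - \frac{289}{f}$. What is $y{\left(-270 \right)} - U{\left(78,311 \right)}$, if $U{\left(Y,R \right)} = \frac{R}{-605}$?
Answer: $\frac{35569}{6534} \approx 5.4437$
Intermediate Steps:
$U{\left(Y,R \right)} = - \frac{R}{605}$ ($U{\left(Y,R \right)} = R \left(- \frac{1}{605}\right) = - \frac{R}{605}$)
$y{\left(f \right)} = 6 + \frac{289}{f}$ ($y{\left(f \right)} = 6 - - \frac{289}{f} = 6 + \frac{289}{f}$)
$y{\left(-270 \right)} - U{\left(78,311 \right)} = \left(6 + \frac{289}{-270}\right) - \left(- \frac{1}{605}\right) 311 = \left(6 + 289 \left(- \frac{1}{270}\right)\right) - - \frac{311}{605} = \left(6 - \frac{289}{270}\right) + \frac{311}{605} = \frac{1331}{270} + \frac{311}{605} = \frac{35569}{6534}$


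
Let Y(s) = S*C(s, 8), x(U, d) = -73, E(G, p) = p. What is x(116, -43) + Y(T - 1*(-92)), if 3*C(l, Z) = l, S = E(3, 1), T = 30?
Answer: -97/3 ≈ -32.333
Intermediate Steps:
S = 1
C(l, Z) = l/3
Y(s) = s/3 (Y(s) = 1*(s/3) = s/3)
x(116, -43) + Y(T - 1*(-92)) = -73 + (30 - 1*(-92))/3 = -73 + (30 + 92)/3 = -73 + (⅓)*122 = -73 + 122/3 = -97/3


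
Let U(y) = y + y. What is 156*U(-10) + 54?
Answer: -3066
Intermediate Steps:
U(y) = 2*y
156*U(-10) + 54 = 156*(2*(-10)) + 54 = 156*(-20) + 54 = -3120 + 54 = -3066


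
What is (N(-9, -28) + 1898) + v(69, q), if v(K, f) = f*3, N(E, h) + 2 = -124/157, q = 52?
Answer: 322040/157 ≈ 2051.2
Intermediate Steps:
N(E, h) = -438/157 (N(E, h) = -2 - 124/157 = -438/157)
v(K, f) = 3*f
(N(-9, -28) + 1898) + v(69, q) = (-438/157 + 1898) + 3*52 = 297548/157 + 156 = 322040/157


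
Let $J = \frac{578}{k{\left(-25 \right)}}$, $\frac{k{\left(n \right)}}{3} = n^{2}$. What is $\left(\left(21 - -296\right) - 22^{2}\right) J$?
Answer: $- \frac{96526}{1875} \approx -51.481$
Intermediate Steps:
$k{\left(n \right)} = 3 n^{2}$
$J = \frac{578}{1875}$ ($J = \frac{578}{3 \left(-25\right)^{2}} = \frac{578}{3 \cdot 625} = \frac{578}{1875} \approx 0.30827$)
$\left(\left(21 - -296\right) - 22^{2}\right) J = \left(\left(21 - -296\right) - 22^{2}\right) \frac{578}{1875} = \left(\left(21 + 296\right) - 484\right) \frac{578}{1875} = \left(317 - 484\right) \frac{578}{1875} = \left(-167\right) \frac{578}{1875} = - \frac{96526}{1875}$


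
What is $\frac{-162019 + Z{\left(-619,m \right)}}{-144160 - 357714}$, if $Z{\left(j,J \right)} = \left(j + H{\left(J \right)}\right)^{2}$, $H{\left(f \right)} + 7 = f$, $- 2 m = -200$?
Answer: $- \frac{114657}{501874} \approx -0.22846$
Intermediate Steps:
$m = 100$ ($m = \left(- \frac{1}{2}\right) \left(-200\right) = 100$)
$H{\left(f \right)} = -7 + f$
$Z{\left(j,J \right)} = \left(-7 + J + j\right)^{2}$ ($Z{\left(j,J \right)} = \left(j + \left(-7 + J\right)\right)^{2} = \left(-7 + J + j\right)^{2}$)
$\frac{-162019 + Z{\left(-619,m \right)}}{-144160 - 357714} = \frac{-162019 + \left(-7 + 100 - 619\right)^{2}}{-144160 - 357714} = \frac{-162019 + \left(-526\right)^{2}}{-501874} = \left(-162019 + 276676\right) \left(- \frac{1}{501874}\right) = 114657 \left(- \frac{1}{501874}\right) = - \frac{114657}{501874}$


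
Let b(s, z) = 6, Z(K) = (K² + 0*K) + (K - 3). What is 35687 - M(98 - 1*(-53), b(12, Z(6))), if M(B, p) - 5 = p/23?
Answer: 820680/23 ≈ 35682.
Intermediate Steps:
Z(K) = -3 + K + K² (Z(K) = (K² + 0) + (-3 + K) = K² + (-3 + K) = -3 + K + K²)
M(B, p) = 5 + p/23
35687 - M(98 - 1*(-53), b(12, Z(6))) = 35687 - (5 + (1/23)*6) = 35687 - (5 + 6/23) = 35687 - 1*121/23 = 35687 - 121/23 = 820680/23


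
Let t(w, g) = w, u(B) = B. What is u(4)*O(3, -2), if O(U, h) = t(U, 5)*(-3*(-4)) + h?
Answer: 136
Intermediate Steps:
O(U, h) = h + 12*U (O(U, h) = U*(-3*(-4)) + h = U*12 + h = 12*U + h = h + 12*U)
u(4)*O(3, -2) = 4*(-2 + 12*3) = 4*(-2 + 36) = 4*34 = 136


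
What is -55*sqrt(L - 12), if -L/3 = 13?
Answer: -55*I*sqrt(51) ≈ -392.78*I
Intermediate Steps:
L = -39 (L = -3*13 = -39)
-55*sqrt(L - 12) = -55*sqrt(-39 - 12) = -55*I*sqrt(51)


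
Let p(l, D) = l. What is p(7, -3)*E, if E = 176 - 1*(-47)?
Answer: 1561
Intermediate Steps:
E = 223 (E = 176 + 47 = 223)
p(7, -3)*E = 7*223 = 1561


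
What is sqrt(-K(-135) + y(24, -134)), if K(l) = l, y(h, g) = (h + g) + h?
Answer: 7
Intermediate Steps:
y(h, g) = g + 2*h (y(h, g) = (g + h) + h = g + 2*h)
sqrt(-K(-135) + y(24, -134)) = sqrt(-1*(-135) + (-134 + 2*24)) = sqrt(135 + (-134 + 48)) = sqrt(135 - 86) = sqrt(49) = 7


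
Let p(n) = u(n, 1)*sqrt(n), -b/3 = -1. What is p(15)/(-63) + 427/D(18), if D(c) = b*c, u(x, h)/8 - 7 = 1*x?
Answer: 427/54 - 176*sqrt(15)/63 ≈ -2.9124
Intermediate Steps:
b = 3 (b = -3*(-1) = 3)
u(x, h) = 56 + 8*x (u(x, h) = 56 + 8*(1*x) = 56 + 8*x)
D(c) = 3*c
p(n) = sqrt(n)*(56 + 8*n) (p(n) = (56 + 8*n)*sqrt(n) = sqrt(n)*(56 + 8*n))
p(15)/(-63) + 427/D(18) = (8*sqrt(15)*(7 + 15))/(-63) + 427/((3*18)) = (8*sqrt(15)*22)*(-1/63) + 427/54 = (176*sqrt(15))*(-1/63) + 427*(1/54) = -176*sqrt(15)/63 + 427/54 = 427/54 - 176*sqrt(15)/63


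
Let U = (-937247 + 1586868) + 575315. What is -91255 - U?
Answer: -1316191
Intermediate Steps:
U = 1224936 (U = 649621 + 575315 = 1224936)
-91255 - U = -91255 - 1*1224936 = -91255 - 1224936 = -1316191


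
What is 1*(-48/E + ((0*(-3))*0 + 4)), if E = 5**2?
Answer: 52/25 ≈ 2.0800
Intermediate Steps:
E = 25
1*(-48/E + ((0*(-3))*0 + 4)) = 1*(-48/25 + ((0*(-3))*0 + 4)) = 1*(-48*1/25 + (0*0 + 4)) = 1*(-48/25 + (0 + 4)) = 1*(-48/25 + 4) = 1*(52/25) = 52/25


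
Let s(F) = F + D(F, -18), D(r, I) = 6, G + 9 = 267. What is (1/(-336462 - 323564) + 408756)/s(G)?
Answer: 269789587655/174246864 ≈ 1548.3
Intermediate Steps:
G = 258 (G = -9 + 267 = 258)
s(F) = 6 + F (s(F) = F + 6 = 6 + F)
(1/(-336462 - 323564) + 408756)/s(G) = (1/(-336462 - 323564) + 408756)/(6 + 258) = (1/(-660026) + 408756)/264 = (-1/660026 + 408756)*(1/264) = (269789587655/660026)*(1/264) = 269789587655/174246864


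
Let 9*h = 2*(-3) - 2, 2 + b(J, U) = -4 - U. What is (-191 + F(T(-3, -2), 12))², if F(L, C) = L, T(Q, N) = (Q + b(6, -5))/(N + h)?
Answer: 6076225/169 ≈ 35954.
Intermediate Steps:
b(J, U) = -6 - U (b(J, U) = -2 + (-4 - U) = -6 - U)
h = -8/9 (h = (2*(-3) - 2)/9 = (-6 - 2)/9 = (⅑)*(-8) = -8/9 ≈ -0.88889)
T(Q, N) = (-1 + Q)/(-8/9 + N) (T(Q, N) = (Q + (-6 - 1*(-5)))/(N - 8/9) = (Q + (-6 + 5))/(-8/9 + N) = (Q - 1)/(-8/9 + N) = (-1 + Q)/(-8/9 + N))
(-191 + F(T(-3, -2), 12))² = (-191 + 9*(-1 - 3)/(-8 + 9*(-2)))² = (-191 + 9*(-4)/(-8 - 18))² = (-191 + 9*(-4)/(-26))² = (-191 + 9*(-1/26)*(-4))² = (-191 + 18/13)² = (-2465/13)² = 6076225/169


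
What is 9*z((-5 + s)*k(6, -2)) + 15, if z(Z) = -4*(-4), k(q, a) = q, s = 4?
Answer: 159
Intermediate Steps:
z(Z) = 16
9*z((-5 + s)*k(6, -2)) + 15 = 9*16 + 15 = 144 + 15 = 159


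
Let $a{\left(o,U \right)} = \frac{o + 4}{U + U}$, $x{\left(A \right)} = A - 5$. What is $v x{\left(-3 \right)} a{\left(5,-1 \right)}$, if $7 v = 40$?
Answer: $\frac{1440}{7} \approx 205.71$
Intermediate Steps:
$x{\left(A \right)} = -5 + A$ ($x{\left(A \right)} = A - 5 = -5 + A$)
$a{\left(o,U \right)} = \frac{4 + o}{2 U}$
$v = \frac{40}{7}$ ($v = \frac{1}{7} \cdot 40 = \frac{40}{7} \approx 5.7143$)
$v x{\left(-3 \right)} a{\left(5,-1 \right)} = \frac{40 \left(-5 - 3\right)}{7} \frac{4 + 5}{2 \left(-1\right)} = \frac{40}{7} \left(-8\right) \frac{1}{2} \left(-1\right) 9 = \left(- \frac{320}{7}\right) \left(- \frac{9}{2}\right) = \frac{1440}{7}$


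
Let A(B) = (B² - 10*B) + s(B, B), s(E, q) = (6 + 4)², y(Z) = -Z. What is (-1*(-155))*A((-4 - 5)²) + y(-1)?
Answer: 906906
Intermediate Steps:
s(E, q) = 100 (s(E, q) = 10² = 100)
A(B) = 100 + B² - 10*B (A(B) = (B² - 10*B) + 100 = 100 + B² - 10*B)
(-1*(-155))*A((-4 - 5)²) + y(-1) = (-1*(-155))*(100 + ((-4 - 5)²)² - 10*(-4 - 5)²) - 1*(-1) = 155*(100 + ((-9)²)² - 10*(-9)²) + 1 = 155*(100 + 81² - 10*81) + 1 = 155*(100 + 6561 - 810) + 1 = 155*5851 + 1 = 906905 + 1 = 906906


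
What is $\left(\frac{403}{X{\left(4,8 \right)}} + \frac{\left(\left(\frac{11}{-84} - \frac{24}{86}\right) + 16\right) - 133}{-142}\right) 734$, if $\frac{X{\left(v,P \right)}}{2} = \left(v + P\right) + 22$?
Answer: $\frac{21610619941}{4359684} \approx 4956.9$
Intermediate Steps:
$X{\left(v,P \right)} = 44 + 2 P + 2 v$ ($X{\left(v,P \right)} = 2 \left(\left(v + P\right) + 22\right) = 2 \left(\left(P + v\right) + 22\right) = 2 \left(22 + P + v\right) = 44 + 2 P + 2 v$)
$\left(\frac{403}{X{\left(4,8 \right)}} + \frac{\left(\left(\frac{11}{-84} - \frac{24}{86}\right) + 16\right) - 133}{-142}\right) 734 = \left(\frac{403}{44 + 2 \cdot 8 + 2 \cdot 4} + \frac{\left(\left(\frac{11}{-84} - \frac{24}{86}\right) + 16\right) - 133}{-142}\right) 734 = \left(\frac{403}{44 + 16 + 8} + \left(\left(\left(11 \left(- \frac{1}{84}\right) - \frac{12}{43}\right) + 16\right) - 133\right) \left(- \frac{1}{142}\right)\right) 734 = \left(\frac{403}{68} + \left(\left(\left(- \frac{11}{84} - \frac{12}{43}\right) + 16\right) - 133\right) \left(- \frac{1}{142}\right)\right) 734 = \left(403 \cdot \frac{1}{68} + \left(\left(- \frac{1481}{3612} + 16\right) - 133\right) \left(- \frac{1}{142}\right)\right) 734 = \left(\frac{403}{68} + \left(\frac{56311}{3612} - 133\right) \left(- \frac{1}{142}\right)\right) 734 = \left(\frac{403}{68} - - \frac{424085}{512904}\right) 734 = \left(\frac{403}{68} + \frac{424085}{512904}\right) 734 = \frac{58884523}{8719368} \cdot 734 = \frac{21610619941}{4359684}$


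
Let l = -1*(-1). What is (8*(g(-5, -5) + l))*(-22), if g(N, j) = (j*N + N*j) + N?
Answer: -8096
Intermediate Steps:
l = 1
g(N, j) = N + 2*N*j (g(N, j) = (N*j + N*j) + N = 2*N*j + N = N + 2*N*j)
(8*(g(-5, -5) + l))*(-22) = (8*(-5*(1 + 2*(-5)) + 1))*(-22) = (8*(-5*(1 - 10) + 1))*(-22) = (8*(-5*(-9) + 1))*(-22) = (8*(45 + 1))*(-22) = (8*46)*(-22) = 368*(-22) = -8096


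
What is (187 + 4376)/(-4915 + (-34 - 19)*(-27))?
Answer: -351/268 ≈ -1.3097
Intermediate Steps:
(187 + 4376)/(-4915 + (-34 - 19)*(-27)) = 4563/(-4915 - 53*(-27)) = 4563/(-4915 + 1431) = 4563/(-3484) = 4563*(-1/3484) = -351/268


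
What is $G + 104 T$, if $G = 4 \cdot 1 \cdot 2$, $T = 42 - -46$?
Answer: $9160$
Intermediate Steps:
$T = 88$ ($T = 42 + 46 = 88$)
$G = 8$ ($G = 4 \cdot 2 = 8$)
$G + 104 T = 8 + 104 \cdot 88 = 8 + 9152 = 9160$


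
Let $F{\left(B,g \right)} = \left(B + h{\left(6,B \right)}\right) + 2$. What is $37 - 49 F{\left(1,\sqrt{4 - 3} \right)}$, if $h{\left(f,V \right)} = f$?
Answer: $-404$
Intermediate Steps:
$F{\left(B,g \right)} = 8 + B$ ($F{\left(B,g \right)} = \left(B + 6\right) + 2 = \left(6 + B\right) + 2 = 8 + B$)
$37 - 49 F{\left(1,\sqrt{4 - 3} \right)} = 37 - 49 \left(8 + 1\right) = 37 - 441 = -404$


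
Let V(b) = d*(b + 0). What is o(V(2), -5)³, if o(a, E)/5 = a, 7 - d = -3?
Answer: 1000000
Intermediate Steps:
d = 10 (d = 7 - 1*(-3) = 7 + 3 = 10)
V(b) = 10*b (V(b) = 10*(b + 0) = 10*b)
o(a, E) = 5*a
o(V(2), -5)³ = (5*(10*2))³ = (5*20)³ = 100³ = 1000000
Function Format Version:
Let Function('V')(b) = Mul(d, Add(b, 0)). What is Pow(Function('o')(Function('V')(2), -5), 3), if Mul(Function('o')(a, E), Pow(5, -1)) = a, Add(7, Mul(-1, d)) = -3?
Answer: 1000000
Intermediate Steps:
d = 10 (d = Add(7, Mul(-1, -3)) = Add(7, 3) = 10)
Function('V')(b) = Mul(10, b) (Function('V')(b) = Mul(10, Add(b, 0)) = Mul(10, b))
Function('o')(a, E) = Mul(5, a)
Pow(Function('o')(Function('V')(2), -5), 3) = Pow(Mul(5, Mul(10, 2)), 3) = Pow(Mul(5, 20), 3) = Pow(100, 3) = 1000000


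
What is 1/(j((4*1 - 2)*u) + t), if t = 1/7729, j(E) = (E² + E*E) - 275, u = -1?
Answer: -7729/2063642 ≈ -0.0037453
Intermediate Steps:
j(E) = -275 + 2*E² (j(E) = (E² + E²) - 275 = 2*E² - 275 = -275 + 2*E²)
t = 1/7729 ≈ 0.00012938
1/(j((4*1 - 2)*u) + t) = 1/((-275 + 2*((4*1 - 2)*(-1))²) + 1/7729) = 1/((-275 + 2*((4 - 2)*(-1))²) + 1/7729) = 1/((-275 + 2*(2*(-1))²) + 1/7729) = 1/((-275 + 2*(-2)²) + 1/7729) = 1/((-275 + 2*4) + 1/7729) = 1/((-275 + 8) + 1/7729) = 1/(-267 + 1/7729) = 1/(-2063642/7729) = -7729/2063642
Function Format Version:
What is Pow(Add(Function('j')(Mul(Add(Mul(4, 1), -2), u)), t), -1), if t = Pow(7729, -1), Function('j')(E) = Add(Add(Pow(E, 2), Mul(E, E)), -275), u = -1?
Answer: Rational(-7729, 2063642) ≈ -0.0037453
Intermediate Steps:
Function('j')(E) = Add(-275, Mul(2, Pow(E, 2))) (Function('j')(E) = Add(Add(Pow(E, 2), Pow(E, 2)), -275) = Add(Mul(2, Pow(E, 2)), -275) = Add(-275, Mul(2, Pow(E, 2))))
t = Rational(1, 7729) ≈ 0.00012938
Pow(Add(Function('j')(Mul(Add(Mul(4, 1), -2), u)), t), -1) = Pow(Add(Add(-275, Mul(2, Pow(Mul(Add(Mul(4, 1), -2), -1), 2))), Rational(1, 7729)), -1) = Pow(Add(Add(-275, Mul(2, Pow(Mul(Add(4, -2), -1), 2))), Rational(1, 7729)), -1) = Pow(Add(Add(-275, Mul(2, Pow(Mul(2, -1), 2))), Rational(1, 7729)), -1) = Pow(Add(Add(-275, Mul(2, Pow(-2, 2))), Rational(1, 7729)), -1) = Pow(Add(Add(-275, Mul(2, 4)), Rational(1, 7729)), -1) = Pow(Add(Add(-275, 8), Rational(1, 7729)), -1) = Pow(Add(-267, Rational(1, 7729)), -1) = Pow(Rational(-2063642, 7729), -1) = Rational(-7729, 2063642)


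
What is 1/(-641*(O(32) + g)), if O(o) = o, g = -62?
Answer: 1/19230 ≈ 5.2002e-5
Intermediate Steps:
1/(-641*(O(32) + g)) = 1/(-641*(32 - 62)) = 1/(-641*(-30)) = 1/19230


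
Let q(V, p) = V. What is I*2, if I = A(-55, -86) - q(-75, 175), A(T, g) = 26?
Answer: 202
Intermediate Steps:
I = 101 (I = 26 - 1*(-75) = 26 + 75 = 101)
I*2 = 101*2 = 202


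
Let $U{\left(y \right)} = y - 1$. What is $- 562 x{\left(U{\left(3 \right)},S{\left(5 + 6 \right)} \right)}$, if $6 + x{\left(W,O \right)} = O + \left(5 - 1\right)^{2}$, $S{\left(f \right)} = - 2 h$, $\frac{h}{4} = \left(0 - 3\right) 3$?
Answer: $-46084$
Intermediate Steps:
$h = -36$ ($h = 4 \left(0 - 3\right) 3 = 4 \left(\left(-3\right) 3\right) = 4 \left(-9\right) = -36$)
$U{\left(y \right)} = -1 + y$
$S{\left(f \right)} = 72$ ($S{\left(f \right)} = \left(-2\right) \left(-36\right) = 72$)
$x{\left(W,O \right)} = 10 + O$ ($x{\left(W,O \right)} = -6 + \left(O + \left(5 - 1\right)^{2}\right) = -6 + \left(O + 4^{2}\right) = -6 + \left(O + 16\right) = -6 + \left(16 + O\right) = 10 + O$)
$- 562 x{\left(U{\left(3 \right)},S{\left(5 + 6 \right)} \right)} = - 562 \left(10 + 72\right) = \left(-562\right) 82 = -46084$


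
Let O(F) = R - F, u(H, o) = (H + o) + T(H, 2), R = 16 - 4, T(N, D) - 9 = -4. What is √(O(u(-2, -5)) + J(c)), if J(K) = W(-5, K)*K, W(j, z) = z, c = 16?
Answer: 3*√30 ≈ 16.432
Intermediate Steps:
T(N, D) = 5 (T(N, D) = 9 - 4 = 5)
R = 12
u(H, o) = 5 + H + o (u(H, o) = (H + o) + 5 = 5 + H + o)
J(K) = K² (J(K) = K*K = K²)
O(F) = 12 - F
√(O(u(-2, -5)) + J(c)) = √((12 - (5 - 2 - 5)) + 16²) = √((12 - 1*(-2)) + 256) = √((12 + 2) + 256) = √(14 + 256) = √270 = 3*√30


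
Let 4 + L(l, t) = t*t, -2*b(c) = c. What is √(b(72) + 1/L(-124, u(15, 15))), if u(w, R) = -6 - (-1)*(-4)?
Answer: I*√20730/24 ≈ 5.9991*I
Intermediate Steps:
u(w, R) = -10 (u(w, R) = -6 - 1*4 = -6 - 4 = -10)
b(c) = -c/2
L(l, t) = -4 + t² (L(l, t) = -4 + t*t = -4 + t²)
√(b(72) + 1/L(-124, u(15, 15))) = √(-½*72 + 1/(-4 + (-10)²)) = √(-36 + 1/(-4 + 100)) = √(-36 + 1/96) = √(-3455/96) = I*√20730/24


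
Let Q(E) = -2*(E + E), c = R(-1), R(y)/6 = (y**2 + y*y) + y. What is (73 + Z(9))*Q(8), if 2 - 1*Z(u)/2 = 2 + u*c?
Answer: 1120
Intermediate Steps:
R(y) = 6*y + 12*y**2 (R(y) = 6*((y**2 + y*y) + y) = 6*((y**2 + y**2) + y) = 6*(2*y**2 + y) = 6*(y + 2*y**2) = 6*y + 12*y**2)
c = 6 (c = 6*(-1)*(1 + 2*(-1)) = 6*(-1)*(1 - 2) = 6*(-1)*(-1) = 6)
Z(u) = -12*u (Z(u) = 4 - 2*(2 + u*6) = 4 - 2*(2 + 6*u) = 4 + (-4 - 12*u) = -12*u)
Q(E) = -4*E
(73 + Z(9))*Q(8) = (73 - 12*9)*(-4*8) = (73 - 108)*(-32) = -35*(-32) = 1120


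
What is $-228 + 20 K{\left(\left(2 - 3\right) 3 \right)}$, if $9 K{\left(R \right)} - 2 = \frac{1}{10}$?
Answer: $- \frac{670}{3} \approx -223.33$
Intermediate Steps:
$K{\left(R \right)} = \frac{7}{30}$ ($K{\left(R \right)} = \frac{2}{9} + \frac{1}{9 \cdot 10} = \frac{2}{9} + \frac{1}{9} \cdot \frac{1}{10} = \frac{2}{9} + \frac{1}{90} = \frac{7}{30}$)
$-228 + 20 K{\left(\left(2 - 3\right) 3 \right)} = -228 + 20 \cdot \frac{7}{30} = -228 + \frac{14}{3} = - \frac{670}{3}$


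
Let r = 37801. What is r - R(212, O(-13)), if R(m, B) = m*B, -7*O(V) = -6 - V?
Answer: 38013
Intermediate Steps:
O(V) = 6/7 + V/7 (O(V) = -(-6 - V)/7 = 6/7 + V/7)
R(m, B) = B*m
r - R(212, O(-13)) = 37801 - (6/7 + (⅐)*(-13))*212 = 37801 - (6/7 - 13/7)*212 = 37801 - (-1)*212 = 37801 - 1*(-212) = 37801 + 212 = 38013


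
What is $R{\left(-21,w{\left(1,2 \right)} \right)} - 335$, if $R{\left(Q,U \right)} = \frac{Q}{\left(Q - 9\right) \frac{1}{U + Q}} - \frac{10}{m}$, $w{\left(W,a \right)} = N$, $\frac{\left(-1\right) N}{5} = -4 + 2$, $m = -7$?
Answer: $- \frac{23889}{70} \approx -341.27$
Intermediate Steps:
$N = 10$ ($N = - 5 \left(-4 + 2\right) = \left(-5\right) \left(-2\right) = 10$)
$w{\left(W,a \right)} = 10$
$R{\left(Q,U \right)} = \frac{10}{7} + \frac{Q \left(Q + U\right)}{-9 + Q}$ ($R{\left(Q,U \right)} = \frac{Q}{\left(Q - 9\right) \frac{1}{U + Q}} - \frac{10}{-7} = \frac{Q}{\left(-9 + Q\right) \frac{1}{Q + U}} - - \frac{10}{7} = \frac{Q}{\frac{1}{Q + U} \left(-9 + Q\right)} + \frac{10}{7} = Q \frac{Q + U}{-9 + Q} + \frac{10}{7} = \frac{Q \left(Q + U\right)}{-9 + Q} + \frac{10}{7} = \frac{10}{7} + \frac{Q \left(Q + U\right)}{-9 + Q}$)
$R{\left(-21,w{\left(1,2 \right)} \right)} - 335 = \frac{- \frac{90}{7} + \left(-21\right)^{2} + \frac{10}{7} \left(-21\right) - 210}{-9 - 21} - 335 = \frac{- \frac{90}{7} + 441 - 30 - 210}{-30} - 335 = \left(- \frac{1}{30}\right) \frac{1317}{7} - 335 = - \frac{439}{70} - 335 = - \frac{23889}{70}$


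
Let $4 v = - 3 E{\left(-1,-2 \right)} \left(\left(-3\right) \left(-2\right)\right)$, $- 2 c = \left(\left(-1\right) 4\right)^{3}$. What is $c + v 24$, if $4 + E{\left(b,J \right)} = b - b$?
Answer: $464$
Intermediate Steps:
$c = 32$ ($c = - \frac{\left(\left(-1\right) 4\right)^{3}}{2} = - \frac{\left(-4\right)^{3}}{2} = \left(- \frac{1}{2}\right) \left(-64\right) = 32$)
$E{\left(b,J \right)} = -4$ ($E{\left(b,J \right)} = -4 + \left(b - b\right) = -4 + 0 = -4$)
$v = 18$ ($v = \frac{\left(-3\right) \left(-4\right) \left(\left(-3\right) \left(-2\right)\right)}{4} = \frac{12 \cdot 6}{4} = \frac{1}{4} \cdot 72 = 18$)
$c + v 24 = 32 + 18 \cdot 24 = 32 + 432 = 464$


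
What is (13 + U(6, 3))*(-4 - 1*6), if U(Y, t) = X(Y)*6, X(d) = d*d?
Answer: -2290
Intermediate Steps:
X(d) = d**2
U(Y, t) = 6*Y**2 (U(Y, t) = Y**2*6 = 6*Y**2)
(13 + U(6, 3))*(-4 - 1*6) = (13 + 6*6**2)*(-4 - 1*6) = (13 + 6*36)*(-4 - 6) = (13 + 216)*(-10) = 229*(-10) = -2290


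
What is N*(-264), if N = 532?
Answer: -140448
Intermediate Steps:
N*(-264) = 532*(-264) = -140448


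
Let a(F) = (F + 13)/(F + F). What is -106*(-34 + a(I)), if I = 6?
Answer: 20617/6 ≈ 3436.2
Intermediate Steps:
a(F) = (13 + F)/(2*F) (a(F) = (13 + F)/((2*F)) = (13 + F)*(1/(2*F)) = (13 + F)/(2*F))
-106*(-34 + a(I)) = -106*(-34 + (½)*(13 + 6)/6) = -106*(-34 + (½)*(⅙)*19) = -106*(-34 + 19/12) = -106*(-389/12) = 20617/6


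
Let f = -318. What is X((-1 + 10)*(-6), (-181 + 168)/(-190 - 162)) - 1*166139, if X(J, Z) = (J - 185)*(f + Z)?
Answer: -31731331/352 ≈ -90146.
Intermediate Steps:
X(J, Z) = (-318 + Z)*(-185 + J) (X(J, Z) = (J - 185)*(-318 + Z) = (-185 + J)*(-318 + Z) = (-318 + Z)*(-185 + J))
X((-1 + 10)*(-6), (-181 + 168)/(-190 - 162)) - 1*166139 = (58830 - 318*(-1 + 10)*(-6) - 185*(-181 + 168)/(-190 - 162) + ((-1 + 10)*(-6))*((-181 + 168)/(-190 - 162))) - 1*166139 = (58830 - 2862*(-6) - (-2405)/(-352) + (9*(-6))*(-13/(-352))) - 166139 = (58830 - 318*(-54) - (-2405)*(-1)/352 - (-702)*(-1)/352) - 166139 = (58830 + 17172 - 185*13/352 - 54*13/352) - 166139 = (58830 + 17172 - 2405/352 - 351/176) - 166139 = 26749597/352 - 166139 = -31731331/352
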